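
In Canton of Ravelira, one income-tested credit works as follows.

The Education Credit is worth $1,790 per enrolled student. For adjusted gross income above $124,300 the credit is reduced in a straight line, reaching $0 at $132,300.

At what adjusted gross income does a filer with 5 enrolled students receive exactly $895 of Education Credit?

$131,500

Full credit = 5 × $1,790 = $8,950.
$895 is 895/8,950 of the full $8,950, so 8,055/8,950 of the $8,000 range has been used: income = $124,300 + $8,000 × 8,055/8,950 = $131,500.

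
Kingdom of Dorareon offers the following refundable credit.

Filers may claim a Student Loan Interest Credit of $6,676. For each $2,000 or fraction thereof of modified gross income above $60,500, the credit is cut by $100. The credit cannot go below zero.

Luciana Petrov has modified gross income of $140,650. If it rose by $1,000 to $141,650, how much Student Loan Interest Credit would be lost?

At $140,650 — income exceeds $60,500 by $80,150, which is 41 full-or-partial $2,000 increments; reduction = 41 × $100 = $4,100, leaving $2,576.
At $141,650 — income exceeds $60,500 by $81,150, which is 41 full-or-partial $2,000 increments; reduction = 41 × $100 = $4,100, leaving $2,576.
Lost: $2,576 − $2,576 = $0.

$0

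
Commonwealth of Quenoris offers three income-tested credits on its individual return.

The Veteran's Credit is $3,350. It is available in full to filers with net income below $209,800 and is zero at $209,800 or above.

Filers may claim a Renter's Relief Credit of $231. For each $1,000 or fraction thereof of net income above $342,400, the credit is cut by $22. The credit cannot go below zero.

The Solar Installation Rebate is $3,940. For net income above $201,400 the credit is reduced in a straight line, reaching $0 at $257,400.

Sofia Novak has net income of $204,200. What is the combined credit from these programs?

$7,324

Veteran's Credit: $204,200 is below the $209,800 cutoff, so the full $3,350 applies.
Renter's Relief Credit: $204,200 is at or below the $342,400 threshold, so the full $231 applies.
Solar Installation Rebate: $204,200 is $2,800 into a $56,000 phase-out range, leaving 53,200/56,000 of the credit: $3,940 × 53,200/56,000 = $3,743.
Total: $3,350 + $231 + $3,743 = $7,324.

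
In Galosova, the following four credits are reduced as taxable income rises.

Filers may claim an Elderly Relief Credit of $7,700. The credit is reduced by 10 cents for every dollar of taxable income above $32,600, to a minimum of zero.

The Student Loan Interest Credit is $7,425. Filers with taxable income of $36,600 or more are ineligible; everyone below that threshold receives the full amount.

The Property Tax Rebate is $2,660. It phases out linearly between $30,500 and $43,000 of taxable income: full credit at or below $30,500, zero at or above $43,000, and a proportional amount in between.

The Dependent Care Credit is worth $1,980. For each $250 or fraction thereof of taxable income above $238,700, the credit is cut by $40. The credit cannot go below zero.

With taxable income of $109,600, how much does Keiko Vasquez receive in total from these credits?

$1,980

Elderly Relief Credit: 10% of the $77,000 excess over $32,600 is $7,700 ≥ base, so the credit is $0.
Student Loan Interest Credit: $109,600 meets or exceeds the $36,600 cutoff, so the credit is $0.
Property Tax Rebate: $109,600 is at or above $43,000, so the credit is $0.
Dependent Care Credit: $109,600 is at or below the $238,700 threshold, so the full $1,980 applies.
Total: $0 + $0 + $0 + $1,980 = $1,980.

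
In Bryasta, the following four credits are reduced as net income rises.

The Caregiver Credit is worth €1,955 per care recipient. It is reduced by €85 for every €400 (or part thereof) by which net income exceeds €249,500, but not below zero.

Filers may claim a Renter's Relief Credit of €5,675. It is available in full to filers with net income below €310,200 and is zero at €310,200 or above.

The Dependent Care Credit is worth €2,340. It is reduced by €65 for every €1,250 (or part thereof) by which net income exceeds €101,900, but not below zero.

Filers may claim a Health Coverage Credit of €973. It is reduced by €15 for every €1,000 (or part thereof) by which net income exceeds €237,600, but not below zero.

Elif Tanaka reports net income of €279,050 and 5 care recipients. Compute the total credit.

Caregiver Credit: base = 5 × €1,955 = €9,775. income exceeds €249,500 by €29,550, which is 74 full-or-partial €400 increments; reduction = 74 × €85 = €6,290, leaving €3,485.
Renter's Relief Credit: €279,050 is below the €310,200 cutoff, so the full €5,675 applies.
Dependent Care Credit: income exceeds €101,900 by €177,150 → 142 increments × €65 = €9,230 ≥ base, so the credit is €0.
Health Coverage Credit: income exceeds €237,600 by €41,450, which is 42 full-or-partial €1,000 increments; reduction = 42 × €15 = €630, leaving €343.
Total: €3,485 + €5,675 + €0 + €343 = €9,503.

€9,503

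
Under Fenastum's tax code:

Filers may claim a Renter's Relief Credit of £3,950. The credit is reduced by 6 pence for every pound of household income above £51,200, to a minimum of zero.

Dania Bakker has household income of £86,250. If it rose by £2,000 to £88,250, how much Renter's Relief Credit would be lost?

£120

At £86,250 — 6% of the £35,050 excess over £51,200 is £2,103; credit = £3,950 − £2,103 = £1,847.
At £88,250 — 6% of the £37,050 excess over £51,200 is £2,223; credit = £3,950 − £2,223 = £1,727.
Lost: £1,847 − £1,727 = £120.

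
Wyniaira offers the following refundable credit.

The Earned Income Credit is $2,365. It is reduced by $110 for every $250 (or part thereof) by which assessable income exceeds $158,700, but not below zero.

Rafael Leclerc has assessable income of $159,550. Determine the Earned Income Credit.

$1,925

Earned Income Credit: income exceeds $158,700 by $850, which is 4 full-or-partial $250 increments; reduction = 4 × $110 = $440, leaving $1,925.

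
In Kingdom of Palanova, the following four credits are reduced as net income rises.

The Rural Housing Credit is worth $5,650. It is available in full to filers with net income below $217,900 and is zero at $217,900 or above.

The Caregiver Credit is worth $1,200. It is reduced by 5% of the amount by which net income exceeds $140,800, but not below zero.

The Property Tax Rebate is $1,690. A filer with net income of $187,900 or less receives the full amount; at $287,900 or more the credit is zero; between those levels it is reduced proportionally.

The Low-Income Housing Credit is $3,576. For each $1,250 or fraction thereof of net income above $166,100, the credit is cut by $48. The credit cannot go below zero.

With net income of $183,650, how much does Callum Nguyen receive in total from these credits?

$10,196

Rural Housing Credit: $183,650 is below the $217,900 cutoff, so the full $5,650 applies.
Caregiver Credit: 5% of the $42,850 excess over $140,800 is $2,142.50 ≥ base, so the credit is $0.
Property Tax Rebate: $183,650 is at or below the $187,900 threshold, so the full $1,690 applies.
Low-Income Housing Credit: income exceeds $166,100 by $17,550, which is 15 full-or-partial $1,250 increments; reduction = 15 × $48 = $720, leaving $2,856.
Total: $5,650 + $0 + $1,690 + $2,856 = $10,196.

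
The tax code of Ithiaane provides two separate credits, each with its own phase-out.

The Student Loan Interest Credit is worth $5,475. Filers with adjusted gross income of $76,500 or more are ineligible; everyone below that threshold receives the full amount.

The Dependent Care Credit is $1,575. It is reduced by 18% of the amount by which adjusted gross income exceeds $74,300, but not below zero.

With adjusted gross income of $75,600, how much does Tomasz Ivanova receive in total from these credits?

Student Loan Interest Credit: $75,600 is below the $76,500 cutoff, so the full $5,475 applies.
Dependent Care Credit: 18% of the $1,300 excess over $74,300 is $234; credit = $1,575 − $234 = $1,341.
Total: $5,475 + $1,341 = $6,816.

$6,816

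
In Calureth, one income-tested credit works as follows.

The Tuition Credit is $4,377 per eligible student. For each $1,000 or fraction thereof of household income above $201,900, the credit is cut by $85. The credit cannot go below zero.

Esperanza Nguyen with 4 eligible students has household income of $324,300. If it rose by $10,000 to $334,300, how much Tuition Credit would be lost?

$850

At $324,300 — base = 4 × $4,377 = $17,508. income exceeds $201,900 by $122,400, which is 123 full-or-partial $1,000 increments; reduction = 123 × $85 = $10,455, leaving $7,053.
At $334,300 — base = 4 × $4,377 = $17,508. income exceeds $201,900 by $132,400, which is 133 full-or-partial $1,000 increments; reduction = 133 × $85 = $11,305, leaving $6,203.
Lost: $7,053 − $6,203 = $850.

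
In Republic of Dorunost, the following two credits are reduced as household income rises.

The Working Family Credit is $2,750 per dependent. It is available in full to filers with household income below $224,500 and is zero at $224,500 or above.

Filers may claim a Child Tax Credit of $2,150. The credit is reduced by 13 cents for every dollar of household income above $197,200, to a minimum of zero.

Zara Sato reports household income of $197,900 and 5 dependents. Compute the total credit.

$15,809

Working Family Credit: base = 5 × $2,750 = $13,750. $197,900 is below the $224,500 cutoff, so the full $13,750 applies.
Child Tax Credit: 13% of the $700 excess over $197,200 is $91; credit = $2,150 − $91 = $2,059.
Total: $13,750 + $2,059 = $15,809.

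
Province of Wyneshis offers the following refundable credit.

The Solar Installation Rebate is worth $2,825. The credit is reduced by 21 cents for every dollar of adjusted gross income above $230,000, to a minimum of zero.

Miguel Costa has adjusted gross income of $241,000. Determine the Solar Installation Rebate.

Solar Installation Rebate: 21% of the $11,000 excess over $230,000 is $2,310; credit = $2,825 − $2,310 = $515.

$515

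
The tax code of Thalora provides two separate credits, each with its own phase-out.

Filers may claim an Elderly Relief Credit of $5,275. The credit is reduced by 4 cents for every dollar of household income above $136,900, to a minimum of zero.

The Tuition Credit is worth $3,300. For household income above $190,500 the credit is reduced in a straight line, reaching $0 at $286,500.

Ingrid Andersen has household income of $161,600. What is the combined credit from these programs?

$7,587

Elderly Relief Credit: 4% of the $24,700 excess over $136,900 is $988; credit = $5,275 − $988 = $4,287.
Tuition Credit: $161,600 is at or below the $190,500 threshold, so the full $3,300 applies.
Total: $4,287 + $3,300 = $7,587.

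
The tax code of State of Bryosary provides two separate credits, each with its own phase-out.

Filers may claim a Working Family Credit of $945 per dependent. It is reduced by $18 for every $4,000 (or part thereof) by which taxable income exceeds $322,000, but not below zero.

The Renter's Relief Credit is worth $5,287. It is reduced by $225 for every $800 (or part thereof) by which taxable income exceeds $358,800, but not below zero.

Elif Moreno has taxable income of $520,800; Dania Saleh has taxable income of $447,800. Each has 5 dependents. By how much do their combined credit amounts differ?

$324

Elif ($520,800): Working Family Credit: base = 5 × $945 = $4,725. income exceeds $322,000 by $198,800, which is 50 full-or-partial $4,000 increments; reduction = 50 × $18 = $900, leaving $3,825. Renter's Relief Credit: income exceeds $358,800 by $162,000 → 203 increments × $225 = $45,675 ≥ base, so the credit is $0. total $3,825 + $0 = $3,825
Dania ($447,800): Working Family Credit: base = 5 × $945 = $4,725. income exceeds $322,000 by $125,800, which is 32 full-or-partial $4,000 increments; reduction = 32 × $18 = $576, leaving $4,149. Renter's Relief Credit: income exceeds $358,800 by $89,000 → 112 increments × $225 = $25,200 ≥ base, so the credit is $0. total $4,149 + $0 = $4,149
Difference: |$3,825 − $4,149| = $324.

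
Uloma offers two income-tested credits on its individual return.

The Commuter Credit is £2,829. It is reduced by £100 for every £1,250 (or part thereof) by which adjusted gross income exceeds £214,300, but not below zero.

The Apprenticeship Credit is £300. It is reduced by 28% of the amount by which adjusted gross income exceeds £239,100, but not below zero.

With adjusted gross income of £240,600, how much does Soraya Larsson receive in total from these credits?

£629

Commuter Credit: income exceeds £214,300 by £26,300, which is 22 full-or-partial £1,250 increments; reduction = 22 × £100 = £2,200, leaving £629.
Apprenticeship Credit: 28% of the £1,500 excess over £239,100 is £420 ≥ base, so the credit is £0.
Total: £629 + £0 = £629.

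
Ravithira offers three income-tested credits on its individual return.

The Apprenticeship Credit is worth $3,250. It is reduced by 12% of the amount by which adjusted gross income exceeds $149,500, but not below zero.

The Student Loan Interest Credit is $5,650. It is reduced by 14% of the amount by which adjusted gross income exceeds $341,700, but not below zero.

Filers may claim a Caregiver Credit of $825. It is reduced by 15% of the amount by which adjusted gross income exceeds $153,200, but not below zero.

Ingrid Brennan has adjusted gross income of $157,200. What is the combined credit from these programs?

Apprenticeship Credit: 12% of the $7,700 excess over $149,500 is $924; credit = $3,250 − $924 = $2,326.
Student Loan Interest Credit: $157,200 is at or below the $341,700 threshold, so the full $5,650 applies.
Caregiver Credit: 15% of the $4,000 excess over $153,200 is $600; credit = $825 − $600 = $225.
Total: $2,326 + $5,650 + $225 = $8,201.

$8,201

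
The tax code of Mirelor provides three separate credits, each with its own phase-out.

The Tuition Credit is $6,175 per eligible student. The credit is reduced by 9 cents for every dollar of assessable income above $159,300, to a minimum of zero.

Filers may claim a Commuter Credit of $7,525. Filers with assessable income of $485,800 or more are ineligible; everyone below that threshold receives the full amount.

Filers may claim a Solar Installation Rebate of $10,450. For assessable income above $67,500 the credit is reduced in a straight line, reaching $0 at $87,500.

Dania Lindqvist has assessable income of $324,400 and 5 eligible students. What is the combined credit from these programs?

Tuition Credit: base = 5 × $6,175 = $30,875. 9% of the $165,100 excess over $159,300 is $14,859; credit = $30,875 − $14,859 = $16,016.
Commuter Credit: $324,400 is below the $485,800 cutoff, so the full $7,525 applies.
Solar Installation Rebate: $324,400 is at or above $87,500, so the credit is $0.
Total: $16,016 + $7,525 + $0 = $23,541.

$23,541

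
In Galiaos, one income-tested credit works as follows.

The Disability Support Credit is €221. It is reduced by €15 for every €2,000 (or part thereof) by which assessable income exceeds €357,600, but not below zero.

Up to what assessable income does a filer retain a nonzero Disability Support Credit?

€385,600

After 14 increments the reduction is 14 × €15 = €210, leaving €11; one more increment wipes it out. Increment 14 ends at excess 14 × €2,000 = €28,000, so the highest qualifying income is €357,600 + €28,000 = €385,600.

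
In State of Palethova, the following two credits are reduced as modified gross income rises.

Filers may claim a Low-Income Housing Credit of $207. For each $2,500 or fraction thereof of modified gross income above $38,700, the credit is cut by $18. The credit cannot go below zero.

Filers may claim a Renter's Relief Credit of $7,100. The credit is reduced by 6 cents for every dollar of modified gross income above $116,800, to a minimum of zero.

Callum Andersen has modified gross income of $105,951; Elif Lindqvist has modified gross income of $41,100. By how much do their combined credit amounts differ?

Callum ($105,951): Low-Income Housing Credit: income exceeds $38,700 by $67,251 → 27 increments × $18 = $486 ≥ base, so the credit is $0. Renter's Relief Credit: $105,951 is at or below the $116,800 threshold, so the full $7,100 applies. total $0 + $7,100 = $7,100
Elif ($41,100): Low-Income Housing Credit: income exceeds $38,700 by $2,400, which is 1 full-or-partial $2,500 increment; reduction = 1 × $18 = $18, leaving $189. Renter's Relief Credit: $41,100 is at or below the $116,800 threshold, so the full $7,100 applies. total $189 + $7,100 = $7,289
Difference: |$7,100 − $7,289| = $189.

$189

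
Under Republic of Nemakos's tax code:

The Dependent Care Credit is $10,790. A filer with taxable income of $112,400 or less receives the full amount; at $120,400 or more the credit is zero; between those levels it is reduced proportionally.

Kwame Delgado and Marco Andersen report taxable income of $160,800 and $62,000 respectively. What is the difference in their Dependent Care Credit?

Kwame ($160,800): Dependent Care Credit: $160,800 is at or above $120,400, so the credit is $0.
Marco ($62,000): Dependent Care Credit: $62,000 is at or below the $112,400 threshold, so the full $10,790 applies.
Difference: |$0 − $10,790| = $10,790.

$10,790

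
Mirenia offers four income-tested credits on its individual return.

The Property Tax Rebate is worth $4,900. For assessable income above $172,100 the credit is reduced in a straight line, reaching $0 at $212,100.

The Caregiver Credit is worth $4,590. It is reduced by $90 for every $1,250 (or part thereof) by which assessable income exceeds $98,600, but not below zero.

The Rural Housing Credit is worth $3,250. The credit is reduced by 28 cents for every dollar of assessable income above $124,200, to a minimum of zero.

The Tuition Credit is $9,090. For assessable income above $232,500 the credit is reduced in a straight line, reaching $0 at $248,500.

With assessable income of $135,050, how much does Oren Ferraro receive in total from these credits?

Property Tax Rebate: $135,050 is at or below the $172,100 threshold, so the full $4,900 applies.
Caregiver Credit: income exceeds $98,600 by $36,450, which is 30 full-or-partial $1,250 increments; reduction = 30 × $90 = $2,700, leaving $1,890.
Rural Housing Credit: 28% of the $10,850 excess over $124,200 is $3,038; credit = $3,250 − $3,038 = $212.
Tuition Credit: $135,050 is at or below the $232,500 threshold, so the full $9,090 applies.
Total: $4,900 + $1,890 + $212 + $9,090 = $16,092.

$16,092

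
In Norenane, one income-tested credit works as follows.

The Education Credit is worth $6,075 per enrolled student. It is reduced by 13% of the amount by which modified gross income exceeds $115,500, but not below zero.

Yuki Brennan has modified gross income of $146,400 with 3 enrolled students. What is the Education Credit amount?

Education Credit: base = 3 × $6,075 = $18,225. 13% of the $30,900 excess over $115,500 is $4,017; credit = $18,225 − $4,017 = $14,208.

$14,208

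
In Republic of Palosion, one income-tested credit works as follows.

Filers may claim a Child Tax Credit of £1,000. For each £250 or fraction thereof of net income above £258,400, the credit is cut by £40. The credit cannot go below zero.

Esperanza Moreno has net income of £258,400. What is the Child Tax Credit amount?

£1,000

Child Tax Credit: £258,400 is at or below the £258,400 threshold, so the full £1,000 applies.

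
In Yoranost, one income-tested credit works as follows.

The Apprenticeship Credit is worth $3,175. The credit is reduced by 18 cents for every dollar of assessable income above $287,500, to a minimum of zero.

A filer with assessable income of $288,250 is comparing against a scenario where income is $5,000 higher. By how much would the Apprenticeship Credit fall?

$900

At $288,250 — 18% of the $750 excess over $287,500 is $135; credit = $3,175 − $135 = $3,040.
At $293,250 — 18% of the $5,750 excess over $287,500 is $1,035; credit = $3,175 − $1,035 = $2,140.
Lost: $3,040 − $2,140 = $900.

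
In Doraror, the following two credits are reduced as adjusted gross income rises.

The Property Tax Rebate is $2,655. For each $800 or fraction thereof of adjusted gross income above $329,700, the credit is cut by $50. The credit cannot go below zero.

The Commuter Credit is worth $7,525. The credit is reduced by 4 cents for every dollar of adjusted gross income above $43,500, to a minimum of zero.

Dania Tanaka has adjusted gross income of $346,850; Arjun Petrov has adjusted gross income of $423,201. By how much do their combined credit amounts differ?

$1,555

Dania ($346,850): Property Tax Rebate: income exceeds $329,700 by $17,150, which is 22 full-or-partial $800 increments; reduction = 22 × $50 = $1,100, leaving $1,555. Commuter Credit: 4% of the $303,350 excess over $43,500 is $12,134 ≥ base, so the credit is $0. total $1,555 + $0 = $1,555
Arjun ($423,201): Property Tax Rebate: income exceeds $329,700 by $93,501 → 117 increments × $50 = $5,850 ≥ base, so the credit is $0. Commuter Credit: 4% of the $379,701 excess over $43,500 is $15,188.04 ≥ base, so the credit is $0. total $0 + $0 = $0
Difference: |$1,555 − $0| = $1,555.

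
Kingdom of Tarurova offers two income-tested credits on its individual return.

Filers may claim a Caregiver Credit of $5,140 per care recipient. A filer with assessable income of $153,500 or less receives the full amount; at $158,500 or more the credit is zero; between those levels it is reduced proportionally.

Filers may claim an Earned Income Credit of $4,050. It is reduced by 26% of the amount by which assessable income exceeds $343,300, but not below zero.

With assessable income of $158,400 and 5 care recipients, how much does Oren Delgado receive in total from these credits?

$4,564

Caregiver Credit: base = 5 × $5,140 = $25,700. $158,400 is $4,900 into a $5,000 phase-out range, leaving 100/5,000 of the credit: $25,700 × 100/5,000 = $514.
Earned Income Credit: $158,400 is at or below the $343,300 threshold, so the full $4,050 applies.
Total: $514 + $4,050 = $4,564.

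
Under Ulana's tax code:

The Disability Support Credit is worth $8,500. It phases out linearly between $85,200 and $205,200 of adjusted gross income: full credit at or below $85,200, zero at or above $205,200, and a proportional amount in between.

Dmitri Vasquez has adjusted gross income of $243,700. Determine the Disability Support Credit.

Disability Support Credit: $243,700 is at or above $205,200, so the credit is $0.

$0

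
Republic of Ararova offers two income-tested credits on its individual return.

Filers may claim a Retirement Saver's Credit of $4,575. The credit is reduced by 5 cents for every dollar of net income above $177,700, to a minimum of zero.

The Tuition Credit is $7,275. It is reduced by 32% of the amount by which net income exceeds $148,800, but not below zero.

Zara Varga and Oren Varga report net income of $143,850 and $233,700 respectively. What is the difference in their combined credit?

Zara ($143,850): Retirement Saver's Credit: $143,850 is at or below the $177,700 threshold, so the full $4,575 applies. Tuition Credit: $143,850 is at or below the $148,800 threshold, so the full $7,275 applies. total $4,575 + $7,275 = $11,850
Oren ($233,700): Retirement Saver's Credit: 5% of the $56,000 excess over $177,700 is $2,800; credit = $4,575 − $2,800 = $1,775. Tuition Credit: 32% of the $84,900 excess over $148,800 is $27,168 ≥ base, so the credit is $0. total $1,775 + $0 = $1,775
Difference: |$11,850 − $1,775| = $10,075.

$10,075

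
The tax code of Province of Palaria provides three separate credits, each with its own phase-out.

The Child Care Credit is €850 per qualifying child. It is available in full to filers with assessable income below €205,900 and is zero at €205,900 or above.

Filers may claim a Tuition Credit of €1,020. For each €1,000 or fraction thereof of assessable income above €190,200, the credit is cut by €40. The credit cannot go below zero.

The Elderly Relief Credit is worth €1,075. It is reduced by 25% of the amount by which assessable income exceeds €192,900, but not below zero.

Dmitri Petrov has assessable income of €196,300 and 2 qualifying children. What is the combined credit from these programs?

Child Care Credit: base = 2 × €850 = €1,700. €196,300 is below the €205,900 cutoff, so the full €1,700 applies.
Tuition Credit: income exceeds €190,200 by €6,100, which is 7 full-or-partial €1,000 increments; reduction = 7 × €40 = €280, leaving €740.
Elderly Relief Credit: 25% of the €3,400 excess over €192,900 is €850; credit = €1,075 − €850 = €225.
Total: €1,700 + €740 + €225 = €2,665.

€2,665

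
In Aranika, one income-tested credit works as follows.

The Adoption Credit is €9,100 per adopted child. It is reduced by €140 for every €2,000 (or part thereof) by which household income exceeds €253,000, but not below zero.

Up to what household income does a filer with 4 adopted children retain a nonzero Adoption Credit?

€771,000

Full credit = 4 × €9,100 = €36,400.
After 259 increments the reduction is 259 × €140 = €36,260, leaving €140; one more increment wipes it out. Increment 259 ends at excess 259 × €2,000 = €518,000, so the highest qualifying income is €253,000 + €518,000 = €771,000.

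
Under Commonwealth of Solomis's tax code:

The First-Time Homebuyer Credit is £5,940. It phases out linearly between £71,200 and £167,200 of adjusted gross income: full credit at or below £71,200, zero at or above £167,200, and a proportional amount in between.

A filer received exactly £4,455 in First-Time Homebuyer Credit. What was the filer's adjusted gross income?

£4,455 is 4,455/5,940 of the full £5,940, so 1,485/5,940 of the £96,000 range has been used: income = £71,200 + £96,000 × 1,485/5,940 = £95,200.

£95,200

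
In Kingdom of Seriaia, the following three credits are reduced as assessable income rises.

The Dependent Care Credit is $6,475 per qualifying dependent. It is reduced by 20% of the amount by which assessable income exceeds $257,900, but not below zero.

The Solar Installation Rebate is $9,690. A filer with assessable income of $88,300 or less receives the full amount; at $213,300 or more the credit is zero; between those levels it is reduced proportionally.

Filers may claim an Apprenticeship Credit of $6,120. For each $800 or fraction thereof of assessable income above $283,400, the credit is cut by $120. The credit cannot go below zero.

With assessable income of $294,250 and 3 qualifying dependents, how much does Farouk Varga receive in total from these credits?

Dependent Care Credit: base = 3 × $6,475 = $19,425. 20% of the $36,350 excess over $257,900 is $7,270; credit = $19,425 − $7,270 = $12,155.
Solar Installation Rebate: $294,250 is at or above $213,300, so the credit is $0.
Apprenticeship Credit: income exceeds $283,400 by $10,850, which is 14 full-or-partial $800 increments; reduction = 14 × $120 = $1,680, leaving $4,440.
Total: $12,155 + $0 + $4,440 = $16,595.

$16,595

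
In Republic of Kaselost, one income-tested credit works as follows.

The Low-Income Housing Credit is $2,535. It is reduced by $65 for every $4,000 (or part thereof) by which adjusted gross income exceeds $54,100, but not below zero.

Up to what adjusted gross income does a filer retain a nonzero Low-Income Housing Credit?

$206,100

After 38 increments the reduction is 38 × $65 = $2,470, leaving $65; one more increment wipes it out. Increment 38 ends at excess 38 × $4,000 = $152,000, so the highest qualifying income is $54,100 + $152,000 = $206,100.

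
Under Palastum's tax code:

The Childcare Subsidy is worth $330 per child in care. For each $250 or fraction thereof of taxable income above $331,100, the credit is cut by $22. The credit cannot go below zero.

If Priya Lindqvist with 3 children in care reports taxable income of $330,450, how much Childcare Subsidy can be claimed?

$990

Childcare Subsidy: base = 3 × $330 = $990. $330,450 is at or below the $331,100 threshold, so the full $990 applies.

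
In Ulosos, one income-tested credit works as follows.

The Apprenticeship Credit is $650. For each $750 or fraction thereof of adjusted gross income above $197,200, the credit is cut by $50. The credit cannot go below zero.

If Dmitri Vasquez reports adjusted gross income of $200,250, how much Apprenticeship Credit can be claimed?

$400

Apprenticeship Credit: income exceeds $197,200 by $3,050, which is 5 full-or-partial $750 increments; reduction = 5 × $50 = $250, leaving $400.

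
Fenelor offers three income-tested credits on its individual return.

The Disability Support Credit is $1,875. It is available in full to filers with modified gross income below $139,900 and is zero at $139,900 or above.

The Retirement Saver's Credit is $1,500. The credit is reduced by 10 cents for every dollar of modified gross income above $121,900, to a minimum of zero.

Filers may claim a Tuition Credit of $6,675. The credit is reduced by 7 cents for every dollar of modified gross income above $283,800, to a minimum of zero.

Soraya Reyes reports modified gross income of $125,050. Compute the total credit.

$9,735

Disability Support Credit: $125,050 is below the $139,900 cutoff, so the full $1,875 applies.
Retirement Saver's Credit: 10% of the $3,150 excess over $121,900 is $315; credit = $1,500 − $315 = $1,185.
Tuition Credit: $125,050 is at or below the $283,800 threshold, so the full $6,675 applies.
Total: $1,875 + $1,185 + $6,675 = $9,735.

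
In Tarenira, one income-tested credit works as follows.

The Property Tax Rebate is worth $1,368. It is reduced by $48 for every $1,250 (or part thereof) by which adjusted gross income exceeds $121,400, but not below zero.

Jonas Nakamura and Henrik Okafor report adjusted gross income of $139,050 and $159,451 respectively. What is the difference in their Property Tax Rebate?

Jonas ($139,050): Property Tax Rebate: income exceeds $121,400 by $17,650, which is 15 full-or-partial $1,250 increments; reduction = 15 × $48 = $720, leaving $648.
Henrik ($159,451): Property Tax Rebate: income exceeds $121,400 by $38,051 → 31 increments × $48 = $1,488 ≥ base, so the credit is $0.
Difference: |$648 − $0| = $648.

$648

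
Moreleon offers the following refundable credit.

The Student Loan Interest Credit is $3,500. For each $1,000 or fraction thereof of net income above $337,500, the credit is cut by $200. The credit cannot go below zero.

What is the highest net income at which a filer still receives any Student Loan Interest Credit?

After 17 increments the reduction is 17 × $200 = $3,400, leaving $100; one more increment wipes it out. Increment 17 ends at excess 17 × $1,000 = $17,000, so the highest qualifying income is $337,500 + $17,000 = $354,500.

$354,500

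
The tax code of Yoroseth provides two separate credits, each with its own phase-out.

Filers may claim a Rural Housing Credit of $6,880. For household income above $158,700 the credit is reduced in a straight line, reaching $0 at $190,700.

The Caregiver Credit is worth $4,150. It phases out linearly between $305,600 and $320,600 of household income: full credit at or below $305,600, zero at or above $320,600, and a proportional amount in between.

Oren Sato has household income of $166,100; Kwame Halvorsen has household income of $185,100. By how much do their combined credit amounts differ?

$4,085

Oren ($166,100): Rural Housing Credit: $166,100 is $7,400 into a $32,000 phase-out range, leaving 24,600/32,000 of the credit: $6,880 × 24,600/32,000 = $5,289. Caregiver Credit: $166,100 is at or below the $305,600 threshold, so the full $4,150 applies. total $5,289 + $4,150 = $9,439
Kwame ($185,100): Rural Housing Credit: $185,100 is $26,400 into a $32,000 phase-out range, leaving 5,600/32,000 of the credit: $6,880 × 5,600/32,000 = $1,204. Caregiver Credit: $185,100 is at or below the $305,600 threshold, so the full $4,150 applies. total $1,204 + $4,150 = $5,354
Difference: |$9,439 − $5,354| = $4,085.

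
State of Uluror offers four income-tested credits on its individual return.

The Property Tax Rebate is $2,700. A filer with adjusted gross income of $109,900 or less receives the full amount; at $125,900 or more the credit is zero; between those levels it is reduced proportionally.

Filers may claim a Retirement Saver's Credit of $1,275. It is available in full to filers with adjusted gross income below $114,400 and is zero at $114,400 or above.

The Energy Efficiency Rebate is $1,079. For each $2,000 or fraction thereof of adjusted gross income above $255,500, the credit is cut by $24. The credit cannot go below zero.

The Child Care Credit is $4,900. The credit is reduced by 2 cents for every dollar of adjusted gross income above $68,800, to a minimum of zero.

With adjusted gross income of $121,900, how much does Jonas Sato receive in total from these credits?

$5,592

Property Tax Rebate: $121,900 is $12,000 into a $16,000 phase-out range, leaving 4,000/16,000 of the credit: $2,700 × 4,000/16,000 = $675.
Retirement Saver's Credit: $121,900 meets or exceeds the $114,400 cutoff, so the credit is $0.
Energy Efficiency Rebate: $121,900 is at or below the $255,500 threshold, so the full $1,079 applies.
Child Care Credit: 2% of the $53,100 excess over $68,800 is $1,062; credit = $4,900 − $1,062 = $3,838.
Total: $675 + $0 + $1,079 + $3,838 = $5,592.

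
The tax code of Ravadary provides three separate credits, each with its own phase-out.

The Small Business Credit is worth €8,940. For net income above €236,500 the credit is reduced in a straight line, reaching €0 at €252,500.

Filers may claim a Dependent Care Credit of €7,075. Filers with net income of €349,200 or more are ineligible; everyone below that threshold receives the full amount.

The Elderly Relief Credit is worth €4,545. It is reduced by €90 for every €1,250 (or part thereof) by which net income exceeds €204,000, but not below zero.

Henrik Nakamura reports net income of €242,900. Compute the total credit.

€14,104

Small Business Credit: €242,900 is €6,400 into a €16,000 phase-out range, leaving 9,600/16,000 of the credit: €8,940 × 9,600/16,000 = €5,364.
Dependent Care Credit: €242,900 is below the €349,200 cutoff, so the full €7,075 applies.
Elderly Relief Credit: income exceeds €204,000 by €38,900, which is 32 full-or-partial €1,250 increments; reduction = 32 × €90 = €2,880, leaving €1,665.
Total: €5,364 + €7,075 + €1,665 = €14,104.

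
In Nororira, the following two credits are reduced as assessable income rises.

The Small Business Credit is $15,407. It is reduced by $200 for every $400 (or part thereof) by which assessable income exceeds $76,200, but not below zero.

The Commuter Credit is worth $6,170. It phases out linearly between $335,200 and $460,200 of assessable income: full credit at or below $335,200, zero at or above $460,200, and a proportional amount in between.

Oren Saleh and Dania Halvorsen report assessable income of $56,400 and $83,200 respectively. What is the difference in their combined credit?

$3,600

Oren ($56,400): Small Business Credit: $56,400 is at or below the $76,200 threshold, so the full $15,407 applies. Commuter Credit: $56,400 is at or below the $335,200 threshold, so the full $6,170 applies. total $15,407 + $6,170 = $21,577
Dania ($83,200): Small Business Credit: income exceeds $76,200 by $7,000, which is 18 full-or-partial $400 increments; reduction = 18 × $200 = $3,600, leaving $11,807. Commuter Credit: $83,200 is at or below the $335,200 threshold, so the full $6,170 applies. total $11,807 + $6,170 = $17,977
Difference: |$21,577 − $17,977| = $3,600.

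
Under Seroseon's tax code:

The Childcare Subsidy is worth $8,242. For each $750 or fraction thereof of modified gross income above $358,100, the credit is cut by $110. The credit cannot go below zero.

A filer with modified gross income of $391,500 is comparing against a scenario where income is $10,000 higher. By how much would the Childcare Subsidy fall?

At $391,500 — income exceeds $358,100 by $33,400, which is 45 full-or-partial $750 increments; reduction = 45 × $110 = $4,950, leaving $3,292.
At $401,500 — income exceeds $358,100 by $43,400, which is 58 full-or-partial $750 increments; reduction = 58 × $110 = $6,380, leaving $1,862.
Lost: $3,292 − $1,862 = $1,430.

$1,430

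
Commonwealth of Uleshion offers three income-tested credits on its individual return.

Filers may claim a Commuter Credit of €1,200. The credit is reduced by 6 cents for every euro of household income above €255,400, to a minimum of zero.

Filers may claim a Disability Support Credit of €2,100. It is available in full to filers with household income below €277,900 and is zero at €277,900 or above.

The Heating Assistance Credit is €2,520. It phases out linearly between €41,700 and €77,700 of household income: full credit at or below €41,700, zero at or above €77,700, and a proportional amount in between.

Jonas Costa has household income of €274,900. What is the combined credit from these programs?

Commuter Credit: 6% of the €19,500 excess over €255,400 is €1,170; credit = €1,200 − €1,170 = €30.
Disability Support Credit: €274,900 is below the €277,900 cutoff, so the full €2,100 applies.
Heating Assistance Credit: €274,900 is at or above €77,700, so the credit is €0.
Total: €30 + €2,100 + €0 = €2,130.

€2,130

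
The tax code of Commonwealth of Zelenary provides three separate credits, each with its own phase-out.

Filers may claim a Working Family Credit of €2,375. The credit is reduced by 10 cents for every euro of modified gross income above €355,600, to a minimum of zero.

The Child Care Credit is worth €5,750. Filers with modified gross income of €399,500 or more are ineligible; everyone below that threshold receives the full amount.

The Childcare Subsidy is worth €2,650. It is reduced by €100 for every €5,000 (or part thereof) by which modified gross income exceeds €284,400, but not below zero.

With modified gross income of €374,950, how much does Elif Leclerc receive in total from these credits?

Working Family Credit: 10% of the €19,350 excess over €355,600 is €1,935; credit = €2,375 − €1,935 = €440.
Child Care Credit: €374,950 is below the €399,500 cutoff, so the full €5,750 applies.
Childcare Subsidy: income exceeds €284,400 by €90,550, which is 19 full-or-partial €5,000 increments; reduction = 19 × €100 = €1,900, leaving €750.
Total: €440 + €5,750 + €750 = €6,940.

€6,940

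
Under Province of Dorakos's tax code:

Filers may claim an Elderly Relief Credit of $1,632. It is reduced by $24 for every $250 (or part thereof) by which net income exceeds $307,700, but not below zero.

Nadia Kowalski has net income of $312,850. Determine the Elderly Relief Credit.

Elderly Relief Credit: income exceeds $307,700 by $5,150, which is 21 full-or-partial $250 increments; reduction = 21 × $24 = $504, leaving $1,128.

$1,128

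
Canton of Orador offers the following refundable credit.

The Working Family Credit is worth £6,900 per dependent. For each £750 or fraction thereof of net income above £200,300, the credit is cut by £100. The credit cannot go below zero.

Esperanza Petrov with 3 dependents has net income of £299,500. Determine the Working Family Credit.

Working Family Credit: base = 3 × £6,900 = £20,700. income exceeds £200,300 by £99,200, which is 133 full-or-partial £750 increments; reduction = 133 × £100 = £13,300, leaving £7,400.

£7,400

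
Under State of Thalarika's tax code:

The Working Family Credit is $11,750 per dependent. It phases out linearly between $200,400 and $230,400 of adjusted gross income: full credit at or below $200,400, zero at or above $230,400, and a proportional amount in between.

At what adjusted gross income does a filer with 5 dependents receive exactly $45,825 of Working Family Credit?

Full credit = 5 × $11,750 = $58,750.
$45,825 is 45,825/58,750 of the full $58,750, so 12,925/58,750 of the $30,000 range has been used: income = $200,400 + $30,000 × 12,925/58,750 = $207,000.

$207,000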